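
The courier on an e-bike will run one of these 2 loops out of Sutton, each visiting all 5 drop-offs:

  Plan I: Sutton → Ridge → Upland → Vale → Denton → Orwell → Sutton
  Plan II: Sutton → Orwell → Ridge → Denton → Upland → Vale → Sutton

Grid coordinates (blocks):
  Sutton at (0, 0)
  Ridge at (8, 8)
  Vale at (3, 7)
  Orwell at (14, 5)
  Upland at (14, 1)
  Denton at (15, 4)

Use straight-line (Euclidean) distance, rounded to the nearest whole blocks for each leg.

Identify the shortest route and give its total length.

Shortest is Plan II, total 54 blocks.

Plan I: 11 + 9 + 13 + 12 + 1 + 15 = 61
Plan II: 15 + 7 + 8 + 3 + 13 + 8 = 54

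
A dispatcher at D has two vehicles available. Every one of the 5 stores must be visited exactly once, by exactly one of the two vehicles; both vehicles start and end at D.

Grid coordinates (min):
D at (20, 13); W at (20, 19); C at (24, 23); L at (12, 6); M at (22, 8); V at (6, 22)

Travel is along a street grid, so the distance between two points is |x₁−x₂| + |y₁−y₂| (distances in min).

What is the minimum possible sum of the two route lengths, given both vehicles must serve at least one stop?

There are 2^4 − 1 = 15 ways to divide the 5 stops into two non-empty groups. For each, the best each vehicle can do is its own shortest tour through its group:
  {W} + {C, L, M, V}: 12 + 74 = 86
  {C} + {W, L, M, V}: 28 + 64 = 92
  {W, C} + {L, M, V}: 28 + 64 = 92
  {L} + {W, C, M, V}: 30 + 66 = 96
  {W, L} + {C, M, V}: 42 + 66 = 108
  {C, L} + {W, M, V}: 58 + 60 = 118
  … (15 splits in total)
  {M} + {W, C, L, V}: 14 + 70 = 84  ← best
Best: vehicle 1 D → M → D = 14; vehicle 2 D → W → C → V → L → D = 70; combined 84.

84 min — the smallest possible combined total.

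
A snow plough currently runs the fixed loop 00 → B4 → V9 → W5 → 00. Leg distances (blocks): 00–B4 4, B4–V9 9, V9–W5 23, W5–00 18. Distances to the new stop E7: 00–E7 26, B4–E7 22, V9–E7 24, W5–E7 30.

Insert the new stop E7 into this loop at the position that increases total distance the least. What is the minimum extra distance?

Insertion cost between consecutive stops i–j is d(i,E7) + d(E7,j) − d(i,j):
  between 00 and B4: 26 + 22 − 4 = 44
  between B4 and V9: 22 + 24 − 9 = 37
  between V9 and W5: 24 + 30 − 23 = 31
  between W5 and 00: 30 + 26 − 18 = 38
Cheapest insertion is between V9 and W5, adding 31.
New total = 54 + 31 = 85.

Adding 31 blocks by placing E7 on the V9–W5 leg.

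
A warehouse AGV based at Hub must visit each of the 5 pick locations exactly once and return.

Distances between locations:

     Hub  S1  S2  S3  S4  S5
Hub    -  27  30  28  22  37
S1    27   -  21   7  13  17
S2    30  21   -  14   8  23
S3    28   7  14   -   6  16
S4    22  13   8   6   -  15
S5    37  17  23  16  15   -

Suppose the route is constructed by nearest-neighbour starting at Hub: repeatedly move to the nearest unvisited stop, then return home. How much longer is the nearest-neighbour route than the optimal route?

Hub: S4=22, S1=27, S3=28, S2=30, S5=37 ⇒ S4
S4: S3=6, S2=8, S1=13, S5=15 ⇒ S3
S3: S1=7, S2=14, S5=16 ⇒ S1
S1: S5=17, S2=21 ⇒ S5
S5: S2=23 ⇒ S2
NN route Hub → S4 → S3 → S1 → S5 → S2 → Hub costs 105.
Optimal: Hub → S1 → S3 → S5 → S2 → S4 → Hub costs 103 (by enumerating all 60 distinct tours).
Excess = 105 − 103 = 2.

2 longer than the optimal tour.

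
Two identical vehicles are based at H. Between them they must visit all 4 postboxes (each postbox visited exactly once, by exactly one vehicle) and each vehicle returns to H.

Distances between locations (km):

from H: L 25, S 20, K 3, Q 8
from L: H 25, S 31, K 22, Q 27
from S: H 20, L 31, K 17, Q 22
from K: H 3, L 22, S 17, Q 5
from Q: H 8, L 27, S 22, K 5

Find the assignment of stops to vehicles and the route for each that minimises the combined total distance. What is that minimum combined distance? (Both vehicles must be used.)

92 km — the smallest possible combined total.

Try each way of splitting the stops between the two vehicles (each non-empty) and, for each split, find the best tour for each vehicle:
  {L} + {S, K, Q}: 50 + 50 = 100
  {S} + {L, K, Q}: 40 + 60 = 100
  {L, S} + {K, Q}: 76 + 16 = 92
  {K} + {L, S, Q}: 6 + 86 = 92
  {L, K} + {S, Q}: 50 + 50 = 100
  {S, K} + {L, Q}: 40 + 60 = 100
  … (7 splits in total)
Best: vehicle 1 H → L → S → H = 76; vehicle 2 H → K → Q → H = 16; combined 92.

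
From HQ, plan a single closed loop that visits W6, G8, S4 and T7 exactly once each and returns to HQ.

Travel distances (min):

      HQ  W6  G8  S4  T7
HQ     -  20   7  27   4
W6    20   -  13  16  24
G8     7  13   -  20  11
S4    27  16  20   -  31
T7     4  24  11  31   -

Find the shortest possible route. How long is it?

Shortest round trip = 71 min.

With 4 stops there are 4!/2 = 12 distinct round trips (a route and its reverse cost the same).
HQ→W6→G8→S4→T7→HQ: 20+13+20+31+4 = 88
HQ→W6→G8→T7→S4→HQ: 20+13+11+31+27 = 102
HQ→W6→S4→G8→T7→HQ: 20+16+20+11+4 = 71
HQ→W6→S4→T7→G8→HQ: 20+16+31+11+7 = 85
HQ→W6→T7→G8→S4→HQ: 20+24+11+20+27 = 102
HQ→W6→T7→S4→G8→HQ: 20+24+31+20+7 = 102
HQ→G8→W6→S4→T7→HQ: 7+13+16+31+4 = 71
HQ→G8→W6→T7→S4→HQ: 7+13+24+31+27 = 102
HQ→G8→S4→W6→T7→HQ: 7+20+16+24+4 = 71
HQ→G8→T7→W6→S4→HQ: 7+11+24+16+27 = 85
HQ→S4→W6→G8→T7→HQ: 27+16+13+11+4 = 71
HQ→S4→G8→W6→T7→HQ: 27+20+13+24+4 = 88
The minimum is 71.
One optimal route: HQ → W6 → S4 → G8 → T7 → HQ (or its reverse).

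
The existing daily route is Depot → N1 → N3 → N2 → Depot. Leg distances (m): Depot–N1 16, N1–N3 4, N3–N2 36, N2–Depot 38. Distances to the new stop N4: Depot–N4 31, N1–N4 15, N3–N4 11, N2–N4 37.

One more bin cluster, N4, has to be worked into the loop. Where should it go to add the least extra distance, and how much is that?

Insertion cost between consecutive stops i–j is d(i,N4) + d(N4,j) − d(i,j):
  between Depot and N1: 31 + 15 − 16 = 30
  between N1 and N3: 15 + 11 − 4 = 22
  between N3 and N2: 11 + 37 − 36 = 12
  between N2 and Depot: 37 + 31 − 38 = 30
Cheapest insertion is between N3 and N2, adding 12.
New total = 94 + 12 = 106.

Adding 12 m by placing N4 on the N3–N2 leg.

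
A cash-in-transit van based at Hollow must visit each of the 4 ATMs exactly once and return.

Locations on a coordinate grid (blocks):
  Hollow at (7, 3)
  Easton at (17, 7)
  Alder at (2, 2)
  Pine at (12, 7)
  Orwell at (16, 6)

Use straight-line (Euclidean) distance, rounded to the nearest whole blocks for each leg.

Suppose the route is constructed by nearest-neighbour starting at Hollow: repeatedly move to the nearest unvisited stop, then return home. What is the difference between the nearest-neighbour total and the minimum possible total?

The nearest-neighbour route is 1 blocks longer than optimal.

Hollow: Alder=5, Pine=6, Orwell=9, Easton=11 ⇒ Alder
Alder: Pine=11, Orwell=15, Easton=16 ⇒ Pine
Pine: Orwell=4, Easton=5 ⇒ Orwell
Orwell: Easton=1 ⇒ Easton
NN route Hollow → Alder → Pine → Orwell → Easton → Hollow costs 32.
Optimal: Hollow → Alder → Pine → Easton → Orwell → Hollow costs 31 (by enumerating all 12 distinct tours).
Excess = 32 − 31 = 1.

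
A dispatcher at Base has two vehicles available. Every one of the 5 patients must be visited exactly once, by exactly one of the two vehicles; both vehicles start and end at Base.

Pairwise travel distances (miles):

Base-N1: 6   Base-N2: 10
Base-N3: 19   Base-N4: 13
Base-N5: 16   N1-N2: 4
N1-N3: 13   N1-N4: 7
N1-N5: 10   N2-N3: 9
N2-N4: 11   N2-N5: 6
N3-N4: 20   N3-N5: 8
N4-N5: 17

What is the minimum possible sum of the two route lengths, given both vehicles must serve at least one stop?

Minimum combined distance: 69 miles.

Check every non-empty split of the stops between the two vehicles; for each half take its own optimal tour:
  {N1} + {N2, N3, N4, N5}: 12 + 57 = 69
  {N2} + {N1, N3, N4, N5}: 20 + 57 = 77
  {N1, N2} + {N3, N4, N5}: 20 + 57 = 77
  {N3} + {N1, N2, N4, N5}: 38 + 46 = 84
  {N1, N3} + {N2, N4, N5}: 38 + 46 = 84
  {N2, N3} + {N1, N4, N5}: 38 + 46 = 84
  … (15 splits in total)
Best: vehicle 1 Base → N1 → Base = 12; vehicle 2 Base → N2 → N3 → N5 → N4 → Base = 57; combined 69.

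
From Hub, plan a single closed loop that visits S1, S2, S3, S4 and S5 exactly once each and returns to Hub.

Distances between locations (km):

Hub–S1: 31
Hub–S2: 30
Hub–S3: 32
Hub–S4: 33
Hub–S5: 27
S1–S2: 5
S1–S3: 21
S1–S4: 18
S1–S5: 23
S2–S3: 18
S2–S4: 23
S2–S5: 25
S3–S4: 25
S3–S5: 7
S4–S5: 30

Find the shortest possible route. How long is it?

There are 60 distinct closed tours to check (reversals are equivalent).
Hub→S1→S2→S3→S4→S5→Hub: 31+5+18+25+30+27 = 136
Hub→S1→S2→S3→S5→S4→Hub: 31+5+18+7+30+33 = 124
Hub→S1→S2→S4→S3→S5→Hub: 31+5+23+25+7+27 = 118
Hub→S1→S2→S4→S5→S3→Hub: 31+5+23+30+7+32 = 128
Hub→S1→S2→S5→S3→S4→Hub: 31+5+25+7+25+33 = 126
Hub→S1→S2→S5→S4→S3→Hub: 31+5+25+30+25+32 = 148
Hub→S1→S3→S2→S4→S5→Hub: 31+21+18+23+30+27 = 150
Hub→S1→S3→S2→S5→S4→Hub: 31+21+18+25+30+33 = 158
Hub→S1→S3→S4→S2→S5→Hub: 31+21+25+23+25+27 = 152
Hub→S1→S3→S4→S5→S2→Hub: 31+21+25+30+25+30 = 162
Hub→S1→S3→S5→S2→S4→Hub: 31+21+7+25+23+33 = 140
Hub→S1→S3→S5→S4→S2→Hub: 31+21+7+30+23+30 = 142
Hub→S1→S4→S2→S3→S5→Hub: 31+18+23+18+7+27 = 124
Hub→S1→S4→S2→S5→S3→Hub: 31+18+23+25+7+32 = 136
… (46 more)
Hub→S4→S1→S2→S3→S5→Hub: 33+18+5+18+7+27 = 108  ← best
The minimum is 108.
One optimal route: Hub → S4 → S1 → S2 → S3 → S5 → Hub (or its reverse).

Shortest round trip = 108 km.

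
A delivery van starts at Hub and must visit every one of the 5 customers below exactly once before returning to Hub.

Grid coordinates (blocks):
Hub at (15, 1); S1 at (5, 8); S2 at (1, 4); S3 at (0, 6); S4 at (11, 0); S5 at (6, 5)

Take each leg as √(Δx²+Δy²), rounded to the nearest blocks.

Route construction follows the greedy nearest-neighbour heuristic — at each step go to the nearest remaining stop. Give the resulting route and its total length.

At Hub the remaining stops are S4 4, S5 10, S1 12, S2 14, S3 16; go to S4.
At S4 the remaining stops are S5 7, S1 10, S2 11, S3 13; go to S5.
At S5 the remaining stops are S1 3, S2 5, S3 6; go to S1.
At S1 the remaining stops are S3 5, S2 6; go to S3.
At S3 the remaining stops are S2 2; go to S2.
Return S2→Hub: 14.
Total = 4 + 7 + 3 + 5 + 2 + 14 = 35.

35 blocks along Hub → S4 → S5 → S1 → S3 → S2 → Hub.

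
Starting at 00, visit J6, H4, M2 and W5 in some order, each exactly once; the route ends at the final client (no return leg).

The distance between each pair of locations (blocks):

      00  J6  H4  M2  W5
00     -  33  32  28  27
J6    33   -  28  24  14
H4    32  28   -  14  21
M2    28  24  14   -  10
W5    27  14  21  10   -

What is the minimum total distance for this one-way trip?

There are 4! = 24 possible orderings.
00 → J6 → H4 → M2 → W5: 33+28+14+10 = 85
00 → J6 → H4 → W5 → M2: 33+28+21+10 = 92
00 → J6 → M2 → H4 → W5: 33+24+14+21 = 92
00 → J6 → M2 → W5 → H4: 33+24+10+21 = 88
00 → J6 → W5 → H4 → M2: 33+14+21+14 = 82
00 → J6 → W5 → M2 → H4: 33+14+10+14 = 71
00 → H4 → J6 → M2 → W5: 32+28+24+10 = 94
00 → H4 → J6 → W5 → M2: 32+28+14+10 = 84
00 → H4 → M2 → J6 → W5: 32+14+24+14 = 84
00 → H4 → M2 → W5 → J6: 32+14+10+14 = 70
00 → H4 → W5 → J6 → M2: 32+21+14+24 = 91
00 → H4 → W5 → M2 → J6: 32+21+10+24 = 87
00 → M2 → J6 → H4 → W5: 28+24+28+21 = 101
00 → M2 → J6 → W5 → H4: 28+24+14+21 = 87
… (10 more)
The minimum is 70.
One shortest path: 00 → H4 → M2 → W5 → J6.

Minimum one-way distance = 70 blocks.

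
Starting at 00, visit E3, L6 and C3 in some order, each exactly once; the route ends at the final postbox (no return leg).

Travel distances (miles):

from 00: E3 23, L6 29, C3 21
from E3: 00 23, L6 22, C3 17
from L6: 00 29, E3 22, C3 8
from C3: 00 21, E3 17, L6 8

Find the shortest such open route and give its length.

There are 3! = 6 possible orderings.
00 - E3 - L6 - C3: 23+22+8 = 53
00 - E3 - C3 - L6: 23+17+8 = 48
00 - L6 - E3 - C3: 29+22+17 = 68
00 - L6 - C3 - E3: 29+8+17 = 54
00 - C3 - E3 - L6: 21+17+22 = 60
00 - C3 - L6 - E3: 21+8+22 = 51
The minimum is 48.
One shortest path: 00 → E3 → C3 → L6.

48 miles — the minimum one-way total.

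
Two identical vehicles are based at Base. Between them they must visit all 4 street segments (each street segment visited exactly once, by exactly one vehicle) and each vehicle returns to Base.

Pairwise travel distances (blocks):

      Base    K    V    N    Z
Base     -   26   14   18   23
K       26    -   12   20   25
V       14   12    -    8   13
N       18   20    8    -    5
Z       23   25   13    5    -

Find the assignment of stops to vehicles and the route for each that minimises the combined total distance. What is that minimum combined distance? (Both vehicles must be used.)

Minimum combined distance: 98 blocks.

Try each way of splitting the stops between the two vehicles (each non-empty) and, for each split, find the best tour for each vehicle:
  {K} + {V, N, Z}: 52 + 50 = 102
  {V} + {K, N, Z}: 28 + 74 = 102
  {K, V} + {N, Z}: 52 + 46 = 98
  {N} + {K, V, Z}: 36 + 74 = 110
  {K, N} + {V, Z}: 64 + 50 = 114
  {V, N} + {K, Z}: 40 + 74 = 114
  … (7 splits in total)
Best: vehicle 1 Base → K → V → Base = 52; vehicle 2 Base → N → Z → Base = 46; combined 98.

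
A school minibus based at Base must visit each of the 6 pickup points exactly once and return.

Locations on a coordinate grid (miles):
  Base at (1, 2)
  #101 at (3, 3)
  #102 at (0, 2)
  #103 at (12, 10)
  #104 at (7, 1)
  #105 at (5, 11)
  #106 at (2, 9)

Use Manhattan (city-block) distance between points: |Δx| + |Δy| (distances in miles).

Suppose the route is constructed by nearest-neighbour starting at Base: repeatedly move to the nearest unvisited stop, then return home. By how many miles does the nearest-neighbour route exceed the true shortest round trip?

Base: #102=1, #101=3, #104=7, #106=8, #105=13, #103=19 ⇒ #102
#102: #101=4, #104=8, #106=9, #105=14, #103=20 ⇒ #101
#101: #104=6, #106=7, #105=10, #103=16 ⇒ #104
#104: #105=12, #106=13, #103=14 ⇒ #105
#105: #106=5, #103=8 ⇒ #106
#106: #103=11 ⇒ #103
NN route Base → #102 → #101 → #104 → #105 → #106 → #103 → Base costs 58.
Optimal: Base → #101 → #104 → #103 → #105 → #106 → #102 → Base costs 46 (by enumerating all 360 distinct tours).
Excess = 58 − 46 = 12.

12 miles longer than the optimal tour.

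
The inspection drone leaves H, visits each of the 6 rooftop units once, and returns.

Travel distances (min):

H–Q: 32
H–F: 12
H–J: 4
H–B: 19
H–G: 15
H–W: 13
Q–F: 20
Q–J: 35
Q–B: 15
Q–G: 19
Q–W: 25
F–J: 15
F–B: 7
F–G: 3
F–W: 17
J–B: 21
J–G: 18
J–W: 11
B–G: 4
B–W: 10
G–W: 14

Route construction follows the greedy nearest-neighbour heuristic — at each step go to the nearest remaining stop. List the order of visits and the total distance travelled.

From H: distances to unvisited — J=4, F=12, W=13, G=15, B=19, Q=32. Nearest is J (4).
From J: distances to unvisited — W=11, F=15, G=18, B=21, Q=35. Nearest is W (11).
From W: distances to unvisited — B=10, G=14, F=17, Q=25. Nearest is B (10).
From B: distances to unvisited — G=4, F=7, Q=15. Nearest is G (4).
From G: distances to unvisited — F=3, Q=19. Nearest is F (3).
From F: distances to unvisited — Q=20. Nearest is Q (20).
Return Q→H: 32.
Total = 4 + 11 + 10 + 4 + 3 + 20 + 32 = 84.

Nearest-neighbour total = 84 min; route H → J → W → B → G → F → Q → H.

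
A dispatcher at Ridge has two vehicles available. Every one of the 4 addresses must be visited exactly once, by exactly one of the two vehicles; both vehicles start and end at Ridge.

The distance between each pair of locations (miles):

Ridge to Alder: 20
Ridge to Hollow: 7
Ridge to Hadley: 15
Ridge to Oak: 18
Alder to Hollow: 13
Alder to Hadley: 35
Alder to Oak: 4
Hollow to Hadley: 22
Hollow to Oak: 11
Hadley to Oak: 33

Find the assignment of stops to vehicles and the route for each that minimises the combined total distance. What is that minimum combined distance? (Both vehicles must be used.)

Check every non-empty split of the stops between the two vehicles; for each half take its own optimal tour:
  {Alder} + {Hollow, Hadley, Oak}: 40 + 66 = 106
  {Hollow} + {Alder, Hadley, Oak}: 14 + 72 = 86
  {Alder, Hollow} + {Hadley, Oak}: 40 + 66 = 106
  {Hadley} + {Alder, Hollow, Oak}: 30 + 42 = 72
  {Alder, Hadley} + {Hollow, Oak}: 70 + 36 = 106
  {Hollow, Hadley} + {Alder, Oak}: 44 + 42 = 86
  … (7 splits in total)
Best: vehicle 1 Ridge → Hadley → Ridge = 30; vehicle 2 Ridge → Alder → Oak → Hollow → Ridge = 42; combined 72.

72 miles — the smallest possible combined total.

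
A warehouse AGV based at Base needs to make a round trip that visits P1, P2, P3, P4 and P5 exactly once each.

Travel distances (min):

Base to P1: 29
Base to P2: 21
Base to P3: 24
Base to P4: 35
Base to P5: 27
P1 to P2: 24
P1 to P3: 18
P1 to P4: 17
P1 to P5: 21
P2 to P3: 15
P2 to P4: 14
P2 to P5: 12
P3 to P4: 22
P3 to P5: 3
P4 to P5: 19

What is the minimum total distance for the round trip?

Minimum total distance: 99 min.

There are 60 distinct closed tours to check (reversals are equivalent).
Base→P1→P2→P3→P4→P5→Base: 29+24+15+22+19+27 = 136
Base→P1→P2→P3→P5→P4→Base: 29+24+15+3+19+35 = 125
Base→P1→P2→P4→P3→P5→Base: 29+24+14+22+3+27 = 119
Base→P1→P2→P4→P5→P3→Base: 29+24+14+19+3+24 = 113
Base→P1→P2→P5→P3→P4→Base: 29+24+12+3+22+35 = 125
Base→P1→P2→P5→P4→P3→Base: 29+24+12+19+22+24 = 130
Base→P1→P3→P2→P4→P5→Base: 29+18+15+14+19+27 = 122
Base→P1→P3→P2→P5→P4→Base: 29+18+15+12+19+35 = 128
Base→P1→P3→P4→P2→P5→Base: 29+18+22+14+12+27 = 122
Base→P1→P3→P4→P5→P2→Base: 29+18+22+19+12+21 = 121
Base→P1→P3→P5→P2→P4→Base: 29+18+3+12+14+35 = 111
Base→P1→P3→P5→P4→P2→Base: 29+18+3+19+14+21 = 104
Base→P1→P4→P2→P3→P5→Base: 29+17+14+15+3+27 = 105
Base→P1→P4→P2→P5→P3→Base: 29+17+14+12+3+24 = 99
… (46 more)
The minimum is 99.
One optimal route: Base → P1 → P4 → P2 → P5 → P3 → Base (or its reverse).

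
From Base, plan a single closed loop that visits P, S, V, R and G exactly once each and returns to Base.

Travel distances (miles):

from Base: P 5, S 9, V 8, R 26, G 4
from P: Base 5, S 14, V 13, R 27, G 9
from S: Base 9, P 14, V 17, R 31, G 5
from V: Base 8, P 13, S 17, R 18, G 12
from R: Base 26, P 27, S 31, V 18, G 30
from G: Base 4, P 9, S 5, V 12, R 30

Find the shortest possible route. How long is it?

There are 60 distinct closed tours to check (reversals are equivalent).
Base-P-S-V-R-G-Base: 5+14+17+18+30+4 = 88
Base-P-S-V-G-R-Base: 5+14+17+12+30+26 = 104
Base-P-S-R-V-G-Base: 5+14+31+18+12+4 = 84
Base-P-S-R-G-V-Base: 5+14+31+30+12+8 = 100
Base-P-S-G-V-R-Base: 5+14+5+12+18+26 = 80
Base-P-S-G-R-V-Base: 5+14+5+30+18+8 = 80
Base-P-V-S-R-G-Base: 5+13+17+31+30+4 = 100
Base-P-V-S-G-R-Base: 5+13+17+5+30+26 = 96
Base-P-V-R-S-G-Base: 5+13+18+31+5+4 = 76
Base-P-V-R-G-S-Base: 5+13+18+30+5+9 = 80
Base-P-V-G-S-R-Base: 5+13+12+5+31+26 = 92
Base-P-V-G-R-S-Base: 5+13+12+30+31+9 = 100
Base-P-R-S-V-G-Base: 5+27+31+17+12+4 = 96
Base-P-R-S-G-V-Base: 5+27+31+5+12+8 = 88
… (46 more)
The minimum is 76.
One optimal route: Base → P → V → R → S → G → Base (or its reverse).

76 miles — the shortest possible round trip.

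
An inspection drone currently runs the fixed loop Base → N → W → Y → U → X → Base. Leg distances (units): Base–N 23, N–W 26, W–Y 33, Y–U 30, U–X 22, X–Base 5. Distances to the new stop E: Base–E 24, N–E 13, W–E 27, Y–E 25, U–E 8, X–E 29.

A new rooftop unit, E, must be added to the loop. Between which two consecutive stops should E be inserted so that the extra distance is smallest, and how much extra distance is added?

Insertion cost between consecutive stops i–j is d(i,E) + d(E,j) − d(i,j):
  between Base and N: 24 + 13 − 23 = 14
  between N and W: 13 + 27 − 26 = 14
  between W and Y: 27 + 25 − 33 = 19
  between Y and U: 25 + 8 − 30 = 3
  between U and X: 8 + 29 − 22 = 15
  between X and Base: 29 + 24 − 5 = 48
Cheapest insertion is between Y and U, adding 3.
New total = 139 + 3 = 142.

Minimum extra distance: 3, inserting E between Y and U.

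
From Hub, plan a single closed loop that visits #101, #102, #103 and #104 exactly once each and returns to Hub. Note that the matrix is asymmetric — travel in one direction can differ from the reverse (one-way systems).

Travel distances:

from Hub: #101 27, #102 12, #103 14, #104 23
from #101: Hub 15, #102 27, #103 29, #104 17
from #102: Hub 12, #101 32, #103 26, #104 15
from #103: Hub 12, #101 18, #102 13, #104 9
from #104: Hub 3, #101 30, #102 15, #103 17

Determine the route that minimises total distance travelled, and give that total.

Hub→#101→#102→#103→#104→Hub: 27+27+26+9+3 = 92
Hub→#101→#102→#104→#103→Hub: 27+27+15+17+12 = 98
Hub→#101→#103→#102→#104→Hub: 27+29+13+15+3 = 87
Hub→#101→#103→#104→#102→Hub: 27+29+9+15+12 = 92
Hub→#101→#104→#102→#103→Hub: 27+17+15+26+12 = 97
Hub→#101→#104→#103→#102→Hub: 27+17+17+13+12 = 86
Hub→#102→#101→#103→#104→Hub: 12+32+29+9+3 = 85
Hub→#102→#101→#104→#103→Hub: 12+32+17+17+12 = 90
Hub→#102→#103→#101→#104→Hub: 12+26+18+17+3 = 76
Hub→#102→#103→#104→#101→Hub: 12+26+9+30+15 = 92
Hub→#102→#104→#101→#103→Hub: 12+15+30+29+12 = 98
Hub→#102→#104→#103→#101→Hub: 12+15+17+18+15 = 77
Hub→#103→#101→#102→#104→Hub: 14+18+27+15+3 = 77
Hub→#103→#101→#104→#102→Hub: 14+18+17+15+12 = 76
… (10 more)
The minimum is 76.
One optimal route: Hub → #102 → #103 → #101 → #104 → Hub.

76 — the shortest possible round trip.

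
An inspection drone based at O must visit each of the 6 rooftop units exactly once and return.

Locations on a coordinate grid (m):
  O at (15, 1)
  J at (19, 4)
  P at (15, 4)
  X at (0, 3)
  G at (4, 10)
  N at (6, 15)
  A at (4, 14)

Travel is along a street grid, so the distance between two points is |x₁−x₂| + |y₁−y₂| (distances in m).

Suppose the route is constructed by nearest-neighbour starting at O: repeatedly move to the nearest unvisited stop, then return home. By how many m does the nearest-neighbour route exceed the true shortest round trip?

2 m longer than the optimal tour.

From O: P=3, J=7, X=17, G=20, N=23, A=24 → choose P (3).
From P: J=4, X=16, G=17, N=20, A=21 → choose J (4).
From J: X=20, G=21, N=24, A=25 → choose X (20).
From X: G=11, A=15, N=18 → choose G (11).
From G: A=4, N=7 → choose A (4).
From A: N=3 → choose N (3).
NN route O → P → J → X → G → A → N → O costs 68.
Optimal: O → J → P → N → A → G → X → O costs 66 (by enumerating all 360 distinct tours).
Excess = 68 − 66 = 2.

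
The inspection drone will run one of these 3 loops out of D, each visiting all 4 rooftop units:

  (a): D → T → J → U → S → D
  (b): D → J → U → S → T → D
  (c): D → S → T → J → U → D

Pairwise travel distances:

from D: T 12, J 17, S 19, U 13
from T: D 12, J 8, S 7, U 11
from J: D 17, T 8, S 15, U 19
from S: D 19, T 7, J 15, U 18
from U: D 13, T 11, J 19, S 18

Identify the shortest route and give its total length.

(a): 12 + 8 + 19 + 18 + 19 = 76
(b): 17 + 19 + 18 + 7 + 12 = 73
(c): 19 + 7 + 8 + 19 + 13 = 66

66 — (c) is the shortest.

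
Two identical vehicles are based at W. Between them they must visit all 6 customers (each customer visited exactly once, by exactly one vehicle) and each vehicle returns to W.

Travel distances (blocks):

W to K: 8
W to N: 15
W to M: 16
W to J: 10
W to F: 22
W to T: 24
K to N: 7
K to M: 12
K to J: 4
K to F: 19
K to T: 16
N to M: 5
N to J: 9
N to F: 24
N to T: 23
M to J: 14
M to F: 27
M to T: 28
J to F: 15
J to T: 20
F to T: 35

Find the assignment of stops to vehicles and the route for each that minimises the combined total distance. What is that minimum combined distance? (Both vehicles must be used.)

115 blocks — the smallest possible combined total.

There are 2^5 − 1 = 31 ways to divide the 6 stops into two non-empty groups. For each, the best each vehicle can do is its own shortest tour through its group:
  {K} + {N, M, J, F, T}: 16 + 101 = 117
  {N} + {K, M, J, F, T}: 30 + 101 = 131
  {K, N} + {M, J, F, T}: 30 + 101 = 131
  {M} + {K, N, J, F, T}: 32 + 93 = 125
  {K, M} + {N, J, F, T}: 36 + 93 = 129
  {N, M} + {K, J, F, T}: 36 + 81 = 117
  … (31 splits in total)
  {J, F} + {K, N, M, T}: 47 + 68 = 115  ← best
Best: vehicle 1 W → J → F → W = 47; vehicle 2 W → K → T → N → M → W = 68; combined 115.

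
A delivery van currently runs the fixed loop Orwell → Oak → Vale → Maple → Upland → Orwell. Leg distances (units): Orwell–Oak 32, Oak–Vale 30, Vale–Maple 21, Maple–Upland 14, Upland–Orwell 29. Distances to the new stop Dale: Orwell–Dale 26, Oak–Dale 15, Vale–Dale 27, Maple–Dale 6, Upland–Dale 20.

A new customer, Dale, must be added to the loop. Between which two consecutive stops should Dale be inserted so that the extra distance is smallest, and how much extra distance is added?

Insertion cost between consecutive stops i–j is d(i,Dale) + d(Dale,j) − d(i,j):
  between Orwell and Oak: 26 + 15 − 32 = 9
  between Oak and Vale: 15 + 27 − 30 = 12
  between Vale and Maple: 27 + 6 − 21 = 12
  between Maple and Upland: 6 + 20 − 14 = 12
  between Upland and Orwell: 20 + 26 − 29 = 17
Cheapest insertion is between Orwell and Oak, adding 9.
New total = 126 + 9 = 135.

+9 — insert Dale between Orwell and Oak.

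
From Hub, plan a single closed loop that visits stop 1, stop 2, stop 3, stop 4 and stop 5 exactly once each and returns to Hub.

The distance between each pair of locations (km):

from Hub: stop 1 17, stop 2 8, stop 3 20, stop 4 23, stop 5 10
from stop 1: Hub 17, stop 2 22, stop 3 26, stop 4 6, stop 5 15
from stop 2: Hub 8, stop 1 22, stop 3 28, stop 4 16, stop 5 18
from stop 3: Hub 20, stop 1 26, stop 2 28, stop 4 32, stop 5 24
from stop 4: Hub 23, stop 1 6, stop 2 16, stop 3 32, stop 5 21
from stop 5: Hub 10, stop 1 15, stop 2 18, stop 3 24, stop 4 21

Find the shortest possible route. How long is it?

Shortest round trip = 89 km.

There are 60 distinct closed tours to check (reversals are equivalent).
Hub - stop 1 - stop 2 - stop 3 - stop 4 - stop 5 - Hub: 17+22+28+32+21+10 = 130
Hub - stop 1 - stop 2 - stop 3 - stop 5 - stop 4 - Hub: 17+22+28+24+21+23 = 135
Hub - stop 1 - stop 2 - stop 4 - stop 3 - stop 5 - Hub: 17+22+16+32+24+10 = 121
Hub - stop 1 - stop 2 - stop 4 - stop 5 - stop 3 - Hub: 17+22+16+21+24+20 = 120
Hub - stop 1 - stop 2 - stop 5 - stop 3 - stop 4 - Hub: 17+22+18+24+32+23 = 136
Hub - stop 1 - stop 2 - stop 5 - stop 4 - stop 3 - Hub: 17+22+18+21+32+20 = 130
Hub - stop 1 - stop 3 - stop 2 - stop 4 - stop 5 - Hub: 17+26+28+16+21+10 = 118
Hub - stop 1 - stop 3 - stop 2 - stop 5 - stop 4 - Hub: 17+26+28+18+21+23 = 133
Hub - stop 1 - stop 3 - stop 4 - stop 2 - stop 5 - Hub: 17+26+32+16+18+10 = 119
Hub - stop 1 - stop 3 - stop 4 - stop 5 - stop 2 - Hub: 17+26+32+21+18+8 = 122
Hub - stop 1 - stop 3 - stop 5 - stop 2 - stop 4 - Hub: 17+26+24+18+16+23 = 124
Hub - stop 1 - stop 3 - stop 5 - stop 4 - stop 2 - Hub: 17+26+24+21+16+8 = 112
Hub - stop 1 - stop 4 - stop 2 - stop 3 - stop 5 - Hub: 17+6+16+28+24+10 = 101
Hub - stop 1 - stop 4 - stop 2 - stop 5 - stop 3 - Hub: 17+6+16+18+24+20 = 101
… (46 more)
Hub - stop 2 - stop 4 - stop 1 - stop 5 - stop 3 - Hub: 8+16+6+15+24+20 = 89  ← best
The minimum is 89.
One optimal route: Hub → stop 2 → stop 4 → stop 1 → stop 5 → stop 3 → Hub (or its reverse).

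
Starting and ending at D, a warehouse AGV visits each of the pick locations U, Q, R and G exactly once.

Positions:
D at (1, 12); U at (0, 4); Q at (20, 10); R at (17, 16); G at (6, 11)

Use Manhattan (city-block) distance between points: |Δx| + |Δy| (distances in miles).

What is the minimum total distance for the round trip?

With 4 stops there are 4!/2 = 12 distinct round trips (a route and its reverse cost the same).
D - U - Q - R - G - D: 9+26+9+16+6 = 66
D - U - Q - G - R - D: 9+26+15+16+20 = 86
D - U - R - Q - G - D: 9+29+9+15+6 = 68
D - U - R - G - Q - D: 9+29+16+15+21 = 90
D - U - G - Q - R - D: 9+13+15+9+20 = 66
D - U - G - R - Q - D: 9+13+16+9+21 = 68
D - Q - U - R - G - D: 21+26+29+16+6 = 98
D - Q - U - G - R - D: 21+26+13+16+20 = 96
D - Q - R - U - G - D: 21+9+29+13+6 = 78
D - Q - G - U - R - D: 21+15+13+29+20 = 98
D - R - U - Q - G - D: 20+29+26+15+6 = 96
D - R - Q - U - G - D: 20+9+26+13+6 = 74
The minimum is 66.
One optimal route: D → U → Q → R → G → D (or its reverse).

Shortest round trip = 66 miles.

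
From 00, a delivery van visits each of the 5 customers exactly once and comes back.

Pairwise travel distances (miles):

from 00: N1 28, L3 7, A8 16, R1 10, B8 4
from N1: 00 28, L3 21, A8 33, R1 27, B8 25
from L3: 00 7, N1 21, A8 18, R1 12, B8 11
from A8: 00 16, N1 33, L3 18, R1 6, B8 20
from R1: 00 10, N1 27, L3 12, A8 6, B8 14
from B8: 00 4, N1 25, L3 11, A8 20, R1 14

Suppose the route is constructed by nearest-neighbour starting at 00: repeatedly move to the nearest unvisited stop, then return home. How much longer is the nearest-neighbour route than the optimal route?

From 00: B8=4, L3=7, R1=10, A8=16, N1=28 → choose B8 (4).
From B8: L3=11, R1=14, A8=20, N1=25 → choose L3 (11).
From L3: R1=12, A8=18, N1=21 → choose R1 (12).
From R1: A8=6, N1=27 → choose A8 (6).
From A8: N1=33 → choose N1 (33).
NN route 00 → B8 → L3 → R1 → A8 → N1 → 00 costs 94.
Optimal: 00 → A8 → R1 → L3 → N1 → B8 → 00 costs 84 (by enumerating all 60 distinct tours).
Excess = 94 − 84 = 10.

10 miles longer than the optimal tour.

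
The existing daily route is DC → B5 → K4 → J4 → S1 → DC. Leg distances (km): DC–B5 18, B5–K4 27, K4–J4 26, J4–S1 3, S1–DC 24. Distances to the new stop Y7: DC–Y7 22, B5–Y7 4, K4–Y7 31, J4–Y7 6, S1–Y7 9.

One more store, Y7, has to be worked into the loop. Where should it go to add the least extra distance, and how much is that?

Insertion cost between consecutive stops i–j is d(i,Y7) + d(Y7,j) − d(i,j):
  between DC and B5: 22 + 4 − 18 = 8
  between B5 and K4: 4 + 31 − 27 = 8
  between K4 and J4: 31 + 6 − 26 = 11
  between J4 and S1: 6 + 9 − 3 = 12
  between S1 and DC: 9 + 22 − 24 = 7
Cheapest insertion is between S1 and DC, adding 7.
New total = 98 + 7 = 105.

Adding 7 km by placing Y7 on the S1–DC leg.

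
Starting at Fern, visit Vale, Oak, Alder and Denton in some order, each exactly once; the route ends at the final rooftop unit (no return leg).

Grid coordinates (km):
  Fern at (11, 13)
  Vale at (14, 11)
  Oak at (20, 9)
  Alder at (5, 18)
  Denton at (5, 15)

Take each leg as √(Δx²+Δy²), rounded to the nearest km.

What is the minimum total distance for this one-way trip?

26 km — the minimum one-way total.

There are 4! = 24 possible orderings.
Fern → Vale → Oak → Alder → Denton: 4+6+17+3 = 30
Fern → Vale → Oak → Denton → Alder: 4+6+16+3 = 29
Fern → Vale → Alder → Oak → Denton: 4+11+17+16 = 48
Fern → Vale → Alder → Denton → Oak: 4+11+3+16 = 34
Fern → Vale → Denton → Oak → Alder: 4+10+16+17 = 47
Fern → Vale → Denton → Alder → Oak: 4+10+3+17 = 34
Fern → Oak → Vale → Alder → Denton: 10+6+11+3 = 30
Fern → Oak → Vale → Denton → Alder: 10+6+10+3 = 29
Fern → Oak → Alder → Vale → Denton: 10+17+11+10 = 48
Fern → Oak → Alder → Denton → Vale: 10+17+3+10 = 40
Fern → Oak → Denton → Vale → Alder: 10+16+10+11 = 47
Fern → Oak → Denton → Alder → Vale: 10+16+3+11 = 40
Fern → Alder → Vale → Oak → Denton: 8+11+6+16 = 41
Fern → Alder → Vale → Denton → Oak: 8+11+10+16 = 45
… (10 more)
Fern → Denton → Alder → Vale → Oak: 6+3+11+6 = 26  ← best
The minimum is 26.
One shortest path: Fern → Denton → Alder → Vale → Oak.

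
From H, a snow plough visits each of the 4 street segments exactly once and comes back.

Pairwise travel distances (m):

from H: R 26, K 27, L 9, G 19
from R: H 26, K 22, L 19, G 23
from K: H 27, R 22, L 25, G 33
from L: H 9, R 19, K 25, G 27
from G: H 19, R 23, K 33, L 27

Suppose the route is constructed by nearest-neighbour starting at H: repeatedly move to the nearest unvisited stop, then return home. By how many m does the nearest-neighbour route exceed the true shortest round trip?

From H: L=9, G=19, R=26, K=27 → choose L (9).
From L: R=19, K=25, G=27 → choose R (19).
From R: K=22, G=23 → choose K (22).
From K: G=33 → choose G (33).
NN route H → L → R → K → G → H costs 102.
Optimal: H → L → K → R → G → H costs 98 (by enumerating all 12 distinct tours).
Excess = 102 − 98 = 4.

Excess over optimum: 4 m.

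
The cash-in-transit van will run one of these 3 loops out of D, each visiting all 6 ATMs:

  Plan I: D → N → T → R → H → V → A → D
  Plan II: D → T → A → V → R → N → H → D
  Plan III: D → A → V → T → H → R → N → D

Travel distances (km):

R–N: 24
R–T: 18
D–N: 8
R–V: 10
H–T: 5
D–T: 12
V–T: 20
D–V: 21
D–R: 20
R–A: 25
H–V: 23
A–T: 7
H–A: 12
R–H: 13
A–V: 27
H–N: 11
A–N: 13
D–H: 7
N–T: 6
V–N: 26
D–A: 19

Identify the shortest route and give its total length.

Shortest is Plan II, total 98 km.

Plan I: 8 + 6 + 18 + 13 + 23 + 27 + 19 = 114
Plan II: 12 + 7 + 27 + 10 + 24 + 11 + 7 = 98
Plan III: 19 + 27 + 20 + 5 + 13 + 24 + 8 = 116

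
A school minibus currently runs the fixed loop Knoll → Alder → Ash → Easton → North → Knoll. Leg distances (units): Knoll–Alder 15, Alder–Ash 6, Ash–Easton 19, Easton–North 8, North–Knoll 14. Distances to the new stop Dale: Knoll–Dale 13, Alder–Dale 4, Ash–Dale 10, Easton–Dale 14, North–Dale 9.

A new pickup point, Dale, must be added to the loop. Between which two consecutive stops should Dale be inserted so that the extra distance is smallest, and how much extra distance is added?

+2 — insert Dale between Knoll and Alder.

Insertion cost between consecutive stops i–j is d(i,Dale) + d(Dale,j) − d(i,j):
  between Knoll and Alder: 13 + 4 − 15 = 2
  between Alder and Ash: 4 + 10 − 6 = 8
  between Ash and Easton: 10 + 14 − 19 = 5
  between Easton and North: 14 + 9 − 8 = 15
  between North and Knoll: 9 + 13 − 14 = 8
Cheapest insertion is between Knoll and Alder, adding 2.
New total = 62 + 2 = 64.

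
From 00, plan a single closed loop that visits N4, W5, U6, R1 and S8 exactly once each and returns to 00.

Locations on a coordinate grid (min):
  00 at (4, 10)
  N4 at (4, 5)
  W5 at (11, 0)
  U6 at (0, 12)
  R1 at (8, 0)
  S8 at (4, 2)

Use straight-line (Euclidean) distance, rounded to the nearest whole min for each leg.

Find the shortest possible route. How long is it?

Shortest round trip = 34 min.

There are 60 distinct closed tours to check (reversals are equivalent).
00 - N4 - W5 - U6 - R1 - S8 - 00: 5+9+16+14+4+8 = 56
00 - N4 - W5 - U6 - S8 - R1 - 00: 5+9+16+11+4+11 = 56
00 - N4 - W5 - R1 - U6 - S8 - 00: 5+9+3+14+11+8 = 50
00 - N4 - W5 - R1 - S8 - U6 - 00: 5+9+3+4+11+4 = 36
00 - N4 - W5 - S8 - U6 - R1 - 00: 5+9+7+11+14+11 = 57
00 - N4 - W5 - S8 - R1 - U6 - 00: 5+9+7+4+14+4 = 43
00 - N4 - U6 - W5 - R1 - S8 - 00: 5+8+16+3+4+8 = 44
00 - N4 - U6 - W5 - S8 - R1 - 00: 5+8+16+7+4+11 = 51
00 - N4 - U6 - R1 - W5 - S8 - 00: 5+8+14+3+7+8 = 45
00 - N4 - U6 - R1 - S8 - W5 - 00: 5+8+14+4+7+12 = 50
00 - N4 - U6 - S8 - W5 - R1 - 00: 5+8+11+7+3+11 = 45
00 - N4 - U6 - S8 - R1 - W5 - 00: 5+8+11+4+3+12 = 43
00 - N4 - R1 - W5 - U6 - S8 - 00: 5+6+3+16+11+8 = 49
00 - N4 - R1 - W5 - S8 - U6 - 00: 5+6+3+7+11+4 = 36
… (46 more)
00 - W5 - R1 - S8 - N4 - U6 - 00: 12+3+4+3+8+4 = 34  ← best
The minimum is 34.
One optimal route: 00 → W5 → R1 → S8 → N4 → U6 → 00 (or its reverse).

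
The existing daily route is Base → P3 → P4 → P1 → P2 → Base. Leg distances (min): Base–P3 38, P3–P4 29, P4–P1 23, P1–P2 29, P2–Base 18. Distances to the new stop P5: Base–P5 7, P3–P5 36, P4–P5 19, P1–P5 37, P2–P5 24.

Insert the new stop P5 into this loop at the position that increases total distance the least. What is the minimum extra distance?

Insertion cost between consecutive stops i–j is d(i,P5) + d(P5,j) − d(i,j):
  between Base and P3: 7 + 36 − 38 = 5
  between P3 and P4: 36 + 19 − 29 = 26
  between P4 and P1: 19 + 37 − 23 = 33
  between P1 and P2: 37 + 24 − 29 = 32
  between P2 and Base: 24 + 7 − 18 = 13
Cheapest insertion is between Base and P3, adding 5.
New total = 137 + 5 = 142.

Adding 5 min by placing P5 on the Base–P3 leg.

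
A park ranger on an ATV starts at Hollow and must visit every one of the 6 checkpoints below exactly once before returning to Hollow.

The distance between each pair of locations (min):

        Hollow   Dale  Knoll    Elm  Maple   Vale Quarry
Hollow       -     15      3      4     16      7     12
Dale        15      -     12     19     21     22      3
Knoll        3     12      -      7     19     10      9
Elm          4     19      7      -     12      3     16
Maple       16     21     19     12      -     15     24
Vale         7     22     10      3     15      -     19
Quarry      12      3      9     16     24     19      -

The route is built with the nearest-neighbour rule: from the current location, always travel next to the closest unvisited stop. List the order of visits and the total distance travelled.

Total distance 64 min via the nearest-neighbour route Hollow → Knoll → Elm → Vale → Maple → Dale → Quarry → Hollow.

Hollow → [Knoll:3 / Elm:4 / Vale:7 / Quarry:12 / Dale:15 / Maple:16] → Knoll (3)
Knoll → [Elm:7 / Quarry:9 / Vale:10 / Dale:12 / Maple:19] → Elm (7)
Elm → [Vale:3 / Maple:12 / Quarry:16 / Dale:19] → Vale (3)
Vale → [Maple:15 / Quarry:19 / Dale:22] → Maple (15)
Maple → [Dale:21 / Quarry:24] → Dale (21)
Dale → [Quarry:3] → Quarry (3)
Return Quarry→Hollow: 12.
Total = 3 + 7 + 3 + 15 + 21 + 3 + 12 = 64.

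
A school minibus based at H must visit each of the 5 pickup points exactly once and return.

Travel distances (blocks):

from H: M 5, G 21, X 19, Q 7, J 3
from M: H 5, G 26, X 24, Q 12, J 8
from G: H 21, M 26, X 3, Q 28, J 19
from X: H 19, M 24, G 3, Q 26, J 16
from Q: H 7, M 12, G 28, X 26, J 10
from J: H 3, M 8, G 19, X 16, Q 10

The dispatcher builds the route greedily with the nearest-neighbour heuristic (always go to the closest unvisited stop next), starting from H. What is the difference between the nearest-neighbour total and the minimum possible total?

The nearest-neighbour route is 6 blocks longer than optimal.

From H: J=3, M=5, Q=7, X=19, G=21 → choose J (3).
From J: M=8, Q=10, X=16, G=19 → choose M (8).
From M: Q=12, X=24, G=26 → choose Q (12).
From Q: X=26, G=28 → choose X (26).
From X: G=3 → choose G (3).
NN route H → J → M → Q → X → G → H costs 73.
Optimal: H → M → G → X → J → Q → H costs 67 (by enumerating all 60 distinct tours).
Excess = 73 − 67 = 6.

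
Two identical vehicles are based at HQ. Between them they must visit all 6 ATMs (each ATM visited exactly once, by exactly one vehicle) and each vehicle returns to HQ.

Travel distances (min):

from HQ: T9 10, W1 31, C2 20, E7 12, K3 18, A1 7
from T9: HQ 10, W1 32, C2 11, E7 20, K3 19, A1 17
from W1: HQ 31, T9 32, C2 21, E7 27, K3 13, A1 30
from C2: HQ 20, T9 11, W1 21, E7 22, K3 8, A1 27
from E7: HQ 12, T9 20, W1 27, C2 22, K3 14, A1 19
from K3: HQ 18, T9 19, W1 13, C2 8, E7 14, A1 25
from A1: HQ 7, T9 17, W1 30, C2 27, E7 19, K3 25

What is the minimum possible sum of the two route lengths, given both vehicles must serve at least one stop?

There are 2^5 − 1 = 31 ways to divide the 6 stops into two non-empty groups. For each, the best each vehicle can do is its own shortest tour through its group:
  {T9} + {W1, C2, E7, K3, A1}: 20 + 92 = 112
  {W1} + {T9, C2, E7, K3, A1}: 62 + 69 = 131
  {T9, W1} + {C2, E7, K3, A1}: 73 + 68 = 141
  {C2} + {T9, W1, E7, K3, A1}: 40 + 94 = 134
  {T9, C2} + {W1, E7, K3, A1}: 41 + 76 = 117
  {W1, C2} + {T9, E7, K3, A1}: 72 + 69 = 141
  … (31 splits in total)
  {T9, W1, C2, E7, K3} + {A1}: 81 + 14 = 95  ← best
Best: vehicle 1 HQ → T9 → C2 → W1 → K3 → E7 → HQ = 81; vehicle 2 HQ → A1 → HQ = 14; combined 95.

Minimum combined distance: 95 min.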